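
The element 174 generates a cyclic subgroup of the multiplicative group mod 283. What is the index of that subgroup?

2

The order of 174 must divide φ(283) = 283 − 1 = 282 = 2 · 3 · 47.
Divisors of 282: 1, 2, 3, 6, 47, 94, 141, 282.
Test each divisor d:
174^1 ≡ 174 (mod 283)
174^2 ≡ 278 (mod 283)
174^3 ≡ 262 (mod 283)
174^6 ≡ 158 (mod 283)
174^47 ≡ 44 (mod 283)
174^94 ≡ 238 (mod 283)
174^141 ≡ 1 (mod 283) ✓
The order of 174 is 141, so the subgroup it generates has 141 elements.
[(Z/283Z)^× : ⟨174⟩] = 282/141 = 2.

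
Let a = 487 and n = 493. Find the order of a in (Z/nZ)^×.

By Lagrange's theorem, ord_493(487) divides φ(493) = φ(17·29) = (17−1)·(29−1) = 16·28 = 448 = 2^6 · 7.
Divisors of 448: 1, 2, 4, 7, 8, 14, 16, 28, 32, 56, 64, 112, 224, 448.
Compute 487^d (mod 493) for the divisors d until we hit 1:
487^1 ≡ 487
487^2 ≡ 36
487^4 ≡ 310
487^7 ≡ 88
487^8 ≡ 458
487^14 ≡ 349
487^16 ≡ 239
487^28 ≡ 30
487^32 ≡ 426
487^56 ≡ 407
487^64 ≡ 52
487^112 ≡ 1
So ord_493(487) = 112.

112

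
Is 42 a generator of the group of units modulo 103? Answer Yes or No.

No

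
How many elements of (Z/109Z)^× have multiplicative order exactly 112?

0

φ(109) = 109 − 1 = 108 = 2^2 · 3^3.
In a cyclic group of order 108, there are φ(d) elements of order d for each divisor d of 108, and zero for non-divisors.
112 does not divide 108, so no element of (Z/109Z)^× has order 112.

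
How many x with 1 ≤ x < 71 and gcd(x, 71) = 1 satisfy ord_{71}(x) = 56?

0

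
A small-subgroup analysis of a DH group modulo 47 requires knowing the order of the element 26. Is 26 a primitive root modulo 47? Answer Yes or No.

φ(47) = 47 − 1 = 46 = 2 · 23.
Test 26^(46/q) mod 47 for each prime factor q of 46:
26^23 ≡ 46 (mod 47)  [q = 2: ≢ 1 ✓]
26^2 ≡ 18 (mod 47)  [q = 23: ≢ 1 ✓]
All checks pass, so 26 has order 46 and is a primitive root modulo 47.

Yes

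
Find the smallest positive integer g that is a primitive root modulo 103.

φ(103) = 103 − 1 = 102 = 2 · 3 · 17.
g is a primitive root iff g^(102/q) ≢ 1 (mod 103) for each prime q ∈ {2, 3, 17}.
g = 2: 2^51 ≡ 1 — hits 1, so not a primitive root.
g = 3: 3^51 ≡ 102; 3^34 ≡ 1 — hits 1, so not a primitive root.
g = 4: 4^51 ≡ 1 — hits 1, so not a primitive root.
g = 5: 5^51 ≡ 102; 5^34 ≡ 56; 5^6 ≡ 72 — none is 1, so 5 is a primitive root.
The smallest primitive root modulo 103 is 5.

5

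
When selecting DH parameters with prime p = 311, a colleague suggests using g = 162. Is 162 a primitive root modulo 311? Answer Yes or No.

No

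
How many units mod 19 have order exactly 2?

1

φ(19) = 19 − 1 = 18 = 2 · 3^2.
(Z/19Z)^× is cyclic (|G| = 18); a cyclic group of order m has exactly φ(d) elements of each order d | m, and none otherwise.
2 | 18, and φ(2) = 2 − 1 = 1.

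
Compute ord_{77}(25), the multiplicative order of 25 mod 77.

ord(25) | φ(77) = φ(7·11) = (7−1)·(11−1) = 6·10 = 60 = 2^2 · 3 · 5.
Divisors of 60: 1, 2, 3, 4, 5, 6, 10, 12, 15, 20, 30, 60.
Check 25^d mod 77 for each divisor in increasing order:
25^1 ≡ 25 (mod 77)
25^2 ≡ 9 (mod 77)
25^3 ≡ 71 (mod 77)
25^4 ≡ 4 (mod 77)
25^5 ≡ 23 (mod 77)
25^6 ≡ 36 (mod 77)
25^10 ≡ 67 (mod 77)
25^12 ≡ 64 (mod 77)
25^15 ≡ 1 (mod 77) ✓
Hence ord(25) = 15.

15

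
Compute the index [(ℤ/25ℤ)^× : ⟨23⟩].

ord(23) | φ(25) = φ(5^2) = 5·(5−1) = 20 = 2^2 · 5.
Divisors of 20: 1, 2, 4, 5, 10, 20.
Test each divisor d:
23^1 ≡ 23 (mod 25)
23^2 ≡ 4 (mod 25)
23^4 ≡ 16 (mod 25)
23^5 ≡ 18 (mod 25)
23^10 ≡ 24 (mod 25)
23^20 ≡ 1 (mod 25) ✓
So ord_25(23) = 20, hence |⟨23⟩| = 20.
[(Z/25Z)^× : ⟨23⟩] = 20/20 = 1.

1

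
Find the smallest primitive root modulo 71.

7

φ(71) = 71 − 1 = 70 = 2 · 5 · 7.
Test candidates g = 2, 3, … against the prime factors q ∈ {2, 5, 7} of φ(71): g is a generator iff g^(70/q) ≢ 1 for every such q.
g = 2: 2^35 ≡ 1 — hits 1, so not a primitive root.
g = 3: 3^35 ≡ 1 — hits 1, so not a primitive root.
g = 4: 4^35 ≡ 1 — hits 1, so not a primitive root.
g = 5: 5^35 ≡ 1 — hits 1, so not a primitive root.
g = 6: 6^35 ≡ 1 — hits 1, so not a primitive root.
g = 7: 7^35 ≡ 70; 7^14 ≡ 54; 7^10 ≡ 45 — none is 1, so 7 is a primitive root.
Hence the least primitive root of 71 is 7.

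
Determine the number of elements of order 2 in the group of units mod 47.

1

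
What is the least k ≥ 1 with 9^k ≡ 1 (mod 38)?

The order of 9 must divide φ(38) = φ(2)·φ(19) = 1·18 = 18 = 2 · 3^2.
Divisors of 18: 1, 2, 3, 6, 9, 18.
Compute 9^d (mod 38) for the divisors d until we hit 1:
9^1 ≡ 9 (mod 38)
9^2 ≡ 5 (mod 38)
9^3 ≡ 7 (mod 38)
9^6 ≡ 11 (mod 38)
9^9 ≡ 1 (mod 38) ✓
So ord_38(9) = 9.

9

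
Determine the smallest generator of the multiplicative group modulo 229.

6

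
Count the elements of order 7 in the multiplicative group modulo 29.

φ(29) = 29 − 1 = 28 = 2^2 · 7.
(Z/29Z)^× is cyclic (|G| = 28); a cyclic group of order m has exactly φ(d) elements of each order d | m, and none otherwise.
7 | 28, and φ(7) = 7 − 1 = 6.

6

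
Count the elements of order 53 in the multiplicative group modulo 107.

52

φ(107) = 107 − 1 = 106 = 2 · 53.
In a cyclic group of order 106, there are φ(d) elements of order d for each divisor d of 106, and zero for non-divisors.
53 | 106, and φ(53) = 53 − 1 = 52.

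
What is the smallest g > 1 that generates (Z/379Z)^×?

φ(379) = 379 − 1 = 378 = 2 · 3^3 · 7.
Test candidates g = 2, 3, … against the prime factors q ∈ {2, 3, 7} of φ(379): g is a generator iff g^(378/q) ≢ 1 for every such q.
g = 2: 2^189 ≡ 378; 2^126 ≡ 327; 2^54 ≡ 125 — none is 1, so 2 is a primitive root.
Hence the least primitive root of 379 is 2.

2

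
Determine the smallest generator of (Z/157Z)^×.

5

φ(157) = 157 − 1 = 156 = 2^2 · 3 · 13.
Test candidates g = 2, 3, … against the prime factors q ∈ {2, 3, 13} of φ(157): g is a generator iff g^(156/q) ≢ 1 for every such q.
g = 2: 2^78 ≡ 156; 2^52 ≡ 1 — hits 1, so not a primitive root.
g = 3: 3^78 ≡ 1 — hits 1, so not a primitive root.
g = 4: 4^78 ≡ 1 — hits 1, so not a primitive root.
g = 5: 5^78 ≡ 156; 5^52 ≡ 12; 5^12 ≡ 130 — none is 1, so 5 is a primitive root.
So 5 is the smallest generator of (Z/157Z)^×.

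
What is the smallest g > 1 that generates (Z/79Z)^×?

φ(79) = 79 − 1 = 78 = 2 · 3 · 13.
Test candidates g = 2, 3, … against the prime factors q ∈ {2, 3, 13} of φ(79): g is a generator iff g^(78/q) ≢ 1 for every such q.
g = 2: 2^39 ≡ 1 — hits 1, so not a primitive root.
g = 3: 3^39 ≡ 78; 3^26 ≡ 23; 3^6 ≡ 18 — none is 1, so 3 is a primitive root.
The smallest primitive root modulo 79 is 3.

3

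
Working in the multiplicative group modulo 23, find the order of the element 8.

ord(8) | φ(23) = 23 − 1 = 22 = 2 · 11.
Divisors of 22: 1, 2, 11, 22.
Test each divisor d:
8^1 ≡ 8 (mod 23)
8^2 ≡ 18 (mod 23)
8^11 ≡ 1 (mod 23) ✓
Hence ord(8) = 11.

11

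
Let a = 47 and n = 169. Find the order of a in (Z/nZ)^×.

The order of 47 must divide φ(169) = φ(13^2) = 13·(13−1) = 156 = 2^2 · 3 · 13.
Divisors of 156: 1, 2, 3, 4, 6, 12, 13, 26, 39, 52, 78, 156.
Compute 47^d (mod 169) for the divisors d until we hit 1:
47^1 ≡ 47
47^2 ≡ 12
47^3 ≡ 57
47^4 ≡ 144
47^6 ≡ 38
47^12 ≡ 92
47^13 ≡ 99
47^26 ≡ 168
47^39 ≡ 70
47^52 ≡ 1
The smallest such exponent is 52, so the order of 47 is 52.

52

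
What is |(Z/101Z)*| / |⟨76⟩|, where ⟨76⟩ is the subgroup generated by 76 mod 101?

ord(76) | φ(101) = 101 − 1 = 100 = 2^2 · 5^2.
Divisors of 100: 1, 2, 4, 5, 10, 20, 25, 50, 100.
Compute 76^d (mod 101) for the divisors d until we hit 1:
76^1 ≡ 76 (mod 101)
76^2 ≡ 19 (mod 101)
76^4 ≡ 58 (mod 101)
76^5 ≡ 65 (mod 101)
76^10 ≡ 84 (mod 101)
76^20 ≡ 87 (mod 101)
76^25 ≡ 100 (mod 101)
76^50 ≡ 1 (mod 101) ✓
So ord_101(76) = 50, hence |⟨76⟩| = 50.
Index = |(Z/101Z)^×| / |⟨76⟩| = 100 / 50 = 2.

2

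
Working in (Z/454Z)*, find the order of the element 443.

Since 443 ∈ (Z/454Z)^×, its order divides φ(454) = φ(2)·φ(227) = 1·226 = 226 = 2 · 113.
Divisors of 226: 1, 2, 113, 226.
Evaluate successive powers at the divisors of 226:
443^1 ≡ 443
443^2 ≡ 121
443^113 ≡ 453
443^226 ≡ 1
Hence ord(443) = 226.

226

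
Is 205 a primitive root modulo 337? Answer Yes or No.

Yes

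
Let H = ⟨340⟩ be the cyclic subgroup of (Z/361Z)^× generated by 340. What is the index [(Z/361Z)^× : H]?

ord(340) | φ(361) = φ(19^2) = 19·(19−1) = 342 = 2 · 3^2 · 19.
Divisors of 342: 1, 2, 3, 6, 9, 18, 19, 38, 57, 114, 171, 342.
Test each divisor d:
340^1 ≡ 340 (mod 361)
340^2 ≡ 80 (mod 361)
340^3 ≡ 125 (mod 361)
340^6 ≡ 102 (mod 361)
340^9 ≡ 115 (mod 361)
340^18 ≡ 229 (mod 361)
340^19 ≡ 245 (mod 361)
340^38 ≡ 99 (mod 361)
340^57 ≡ 68 (mod 361)
340^114 ≡ 292 (mod 361)
340^171 ≡ 1 (mod 361) ✓
So ord_361(340) = 171, hence |⟨340⟩| = 171.
[(Z/361Z)^× : ⟨340⟩] = 342/171 = 2.

2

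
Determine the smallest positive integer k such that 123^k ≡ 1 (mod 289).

68

ord(123) | φ(289) = φ(17^2) = 17·(17−1) = 272 = 2^4 · 17.
Divisors of 272: 1, 2, 4, 8, 16, 17, 34, 68, 136, 272.
Evaluate successive powers at the divisors of 272:
123^1 ≡ 123
123^2 ≡ 101
123^4 ≡ 86
123^8 ≡ 171
123^16 ≡ 52
123^17 ≡ 38
123^34 ≡ 288
123^68 ≡ 1
The smallest such exponent is 68, so the order of 123 is 68.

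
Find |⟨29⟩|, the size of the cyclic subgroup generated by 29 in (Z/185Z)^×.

12

ord(29) | φ(185) = φ(5·37) = (5−1)·(37−1) = 4·36 = 144 = 2^4 · 3^2.
Divisors of 144: 1, 2, 3, 4, 6, 8, 9, 12, 16, 18, 24, 36, 48, 72, 144.
Compute 29^d (mod 185) for the divisors d until we hit 1:
29^1 ≡ 29 (mod 185)
29^2 ≡ 101 (mod 185)
29^3 ≡ 154 (mod 185)
29^4 ≡ 26 (mod 185)
29^6 ≡ 36 (mod 185)
29^8 ≡ 121 (mod 185)
29^9 ≡ 179 (mod 185)
29^12 ≡ 1 (mod 185) ✓
Therefore the multiplicative order of 29 modulo 185 is 12.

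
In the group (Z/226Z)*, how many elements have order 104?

0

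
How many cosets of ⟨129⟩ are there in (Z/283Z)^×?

2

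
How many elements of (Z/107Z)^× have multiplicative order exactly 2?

1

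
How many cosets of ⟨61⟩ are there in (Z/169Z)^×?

The order of 61 must divide φ(169) = φ(13^2) = 13·(13−1) = 156 = 2^2 · 3 · 13.
Divisors of 156: 1, 2, 3, 4, 6, 12, 13, 26, 39, 52, 78, 156.
Compute 61^d (mod 169) for the divisors d until we hit 1:
61^1 ≡ 61
61^2 ≡ 3
61^3 ≡ 14
61^4 ≡ 9
61^6 ≡ 27
61^12 ≡ 53
61^13 ≡ 22
61^26 ≡ 146
61^39 ≡ 1
So ord_169(61) = 39, hence |⟨61⟩| = 39.
The index is φ(169) / ord(61) = 156 / 39 = 4.

4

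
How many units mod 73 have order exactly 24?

8

φ(73) = 73 − 1 = 72 = 2^3 · 3^2.
In a cyclic group of order 72, there are φ(d) elements of order d for each divisor d of 72, and zero for non-divisors.
24 = 2^3 · 3 divides 72, and φ(24) = 8.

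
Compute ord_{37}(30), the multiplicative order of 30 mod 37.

18

ord(30) | φ(37) = 37 − 1 = 36 = 2^2 · 3^2.
Divisors of 36: 1, 2, 3, 4, 6, 9, 12, 18, 36.
Check 30^d mod 37 for each divisor in increasing order:
30^1 ≡ 30 (mod 37)
30^2 ≡ 12 (mod 37)
30^3 ≡ 27 (mod 37)
30^4 ≡ 33 (mod 37)
30^6 ≡ 26 (mod 37)
30^9 ≡ 36 (mod 37)
30^12 ≡ 10 (mod 37)
30^18 ≡ 1 (mod 37) ✓
Therefore the multiplicative order of 30 modulo 37 is 18.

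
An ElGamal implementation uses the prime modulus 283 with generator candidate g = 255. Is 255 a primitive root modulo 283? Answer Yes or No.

Yes

φ(283) = 283 − 1 = 282 = 2 · 3 · 47.
An element g generates (Z/283Z)^× iff g^(282/q) ≢ 1 (mod 283) for each prime q ∈ {2, 3, 47}.
255^141 ≡ 282 (mod 283)  [q = 2: ≢ 1 ✓]
255^94 ≡ 44 (mod 283)  [q = 3: ≢ 1 ✓]
255^6 ≡ 168 (mod 283)  [q = 47: ≢ 1 ✓]
All checks pass, so 255 has order 282 and is a primitive root modulo 283.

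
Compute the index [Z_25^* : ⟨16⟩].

4

The order of 16 must divide φ(25) = φ(5^2) = 5·(5−1) = 20 = 2^2 · 5.
Divisors of 20: 1, 2, 4, 5, 10, 20.
Check 16^d mod 25 for each divisor in increasing order:
16^1 ≡ 16
16^2 ≡ 6
16^4 ≡ 11
16^5 ≡ 1
The order of 16 is 5, so the subgroup it generates has 5 elements.
The index is φ(25) / ord(16) = 20 / 5 = 4.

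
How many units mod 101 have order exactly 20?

φ(101) = 101 − 1 = 100 = 2^2 · 5^2.
(Z/101Z)^× is cyclic (|G| = 100); a cyclic group of order m has exactly φ(d) elements of each order d | m, and none otherwise.
20 = 2^2 · 5 divides 100, and φ(20) = 8.

8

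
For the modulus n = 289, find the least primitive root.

φ(289) = φ(17^2) = 17·(17−1) = 272 = 2^4 · 17.
Test candidates g = 2, 3, … against the prime factors q ∈ {2, 17} of φ(289): g is a generator iff g^(272/q) ≢ 1 for every such q.
g = 2: 2^136 ≡ 1 — hits 1, so not a primitive root.
g = 3: 3^136 ≡ 288; 3^16 ≡ 171 — none is 1, so 3 is a primitive root.
The smallest primitive root modulo 289 is 3.

3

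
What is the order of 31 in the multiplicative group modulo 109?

54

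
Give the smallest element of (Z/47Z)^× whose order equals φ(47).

φ(47) = 47 − 1 = 46 = 2 · 23.
g is a primitive root iff g^(46/q) ≢ 1 (mod 47) for each prime q ∈ {2, 23}.
g = 2: 2^23 ≡ 1 — hits 1, so not a primitive root.
g = 3: 3^23 ≡ 1 — hits 1, so not a primitive root.
g = 4: 4^23 ≡ 1 — hits 1, so not a primitive root.
g = 5: 5^23 ≡ 46; 5^2 ≡ 25 — none is 1, so 5 is a primitive root.
The smallest primitive root modulo 47 is 5.

5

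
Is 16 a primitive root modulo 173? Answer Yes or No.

No

φ(173) = 173 − 1 = 172 = 2^2 · 43.
Test 16^(172/q) mod 173 for each prime factor q of 172:
16^86 ≡ 1 (mod 173)  [q = 2: ≡ 1 ✗]
16^4 ≡ 142 (mod 173)  [q = 43: ≢ 1 ✓]
16^86 ≡ 1 shows ord(16) | 86, strictly less than φ(173); not a primitive root.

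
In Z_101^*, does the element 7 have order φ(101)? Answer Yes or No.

Yes

φ(101) = 101 − 1 = 100 = 2^2 · 5^2.
It suffices to check that the order of 7 is not a proper divisor of 100: compute 7^(100/q) for q ∈ {2, 5}.
7^50 ≡ 100 (mod 101)  [q = 2: ≢ 1 ✓]
7^20 ≡ 84 (mod 101)  [q = 5: ≢ 1 ✓]
Every test exponent gives a nontrivial residue, hence 7 generates the full group.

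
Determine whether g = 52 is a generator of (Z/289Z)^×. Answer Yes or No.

φ(289) = φ(17^2) = 17·(17−1) = 272 = 2^4 · 17.
Test 52^(272/q) mod 289 for each prime factor q of 272:
52^136 ≡ 1 (mod 289)  [q = 2: ≡ 1 ✗]
52^16 ≡ 239 (mod 289)  [q = 17: ≢ 1 ✓]
Since 52^136 ≡ 1, the order of 52 divides 136 < 272, so 52 is not a primitive root.

No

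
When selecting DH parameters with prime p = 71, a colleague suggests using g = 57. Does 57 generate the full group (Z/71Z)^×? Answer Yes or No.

φ(71) = 71 − 1 = 70 = 2 · 5 · 7.
It suffices to check that the order of 57 is not a proper divisor of 70: compute 57^(70/q) for q ∈ {2, 5, 7}.
57^35 ≡ 1 (mod 71)  [q = 2: ≡ 1 ✗]
57^14 ≡ 5 (mod 71)  [q = 5: ≢ 1 ✓]
57^10 ≡ 1 (mod 71)  [q = 7: ≡ 1 ✗]
57^35 ≡ 1 shows ord(57) | 35, strictly less than φ(71); not a primitive root.

No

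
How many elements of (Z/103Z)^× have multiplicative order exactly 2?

1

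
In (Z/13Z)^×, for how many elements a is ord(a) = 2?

φ(13) = 13 − 1 = 12 = 2^2 · 3.
In a cyclic group of order 12, there are φ(d) elements of order d for each divisor d of 12, and zero for non-divisors.
2 | 12, and φ(2) = 2 − 1 = 1.

1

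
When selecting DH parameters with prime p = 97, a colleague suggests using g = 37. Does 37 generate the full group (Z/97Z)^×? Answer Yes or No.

φ(97) = 97 − 1 = 96 = 2^5 · 3.
37 is a primitive root mod 97 iff 37^(φ(97)/q) ≢ 1 for every prime q | φ(97), i.e. q ∈ {2, 3}.
37^48 ≡ 96 (mod 97)  [q = 2: ≢ 1 ✓]
37^32 ≡ 35 (mod 97)  [q = 3: ≢ 1 ✓]
Every test exponent gives a nontrivial residue, hence 37 generates the full group.

Yes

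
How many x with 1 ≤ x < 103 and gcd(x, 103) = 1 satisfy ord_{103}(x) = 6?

φ(103) = 103 − 1 = 102 = 2 · 3 · 17.
In a cyclic group of order 102, there are φ(d) elements of order d for each divisor d of 102, and zero for non-divisors.
6 = 2 · 3 divides 102, and φ(6) = 2.

2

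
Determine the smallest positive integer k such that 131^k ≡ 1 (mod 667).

The order of 131 must divide φ(667) = φ(23·29) = (23−1)·(29−1) = 22·28 = 616 = 2^3 · 7 · 11.
Divisors of 616: 1, 2, 4, 7, 8, 11, 14, 22, 28, 44, 56, 77, 88, 154, 308, 616.
Test each divisor d:
131^1 ≡ 131 (mod 667)
131^2 ≡ 486 (mod 667)
131^4 ≡ 78 (mod 667)
131^7 ≡ 133 (mod 667)
131^8 ≡ 81 (mod 667)
131^11 ≡ 369 (mod 667)
131^14 ≡ 347 (mod 667)
131^22 ≡ 93 (mod 667)
131^28 ≡ 349 (mod 667)
131^44 ≡ 645 (mod 667)
131^56 ≡ 407 (mod 667)
131^77 ≡ 70 (mod 667)
131^88 ≡ 484 (mod 667)
131^154 ≡ 231 (mod 667)
131^308 ≡ 1 (mod 667) ✓
Therefore the multiplicative order of 131 modulo 667 is 308.

308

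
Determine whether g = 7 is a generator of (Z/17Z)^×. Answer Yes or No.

Yes

φ(17) = 17 − 1 = 16 = 2^4.
7 is a primitive root mod 17 iff 7^(φ(17)/q) ≢ 1 for every prime q | φ(17), i.e. q ∈ {2}.
7^8 ≡ 16 (mod 17)  [q = 2: ≢ 1 ✓]
Every test exponent gives a nontrivial residue, hence 7 generates the full group.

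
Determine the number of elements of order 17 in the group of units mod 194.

0

φ(194) = φ(2)·φ(97) = 1·96 = 96 = 2^5 · 3.
In a cyclic group of order 96, there are φ(d) elements of order d for each divisor d of 96, and zero for non-divisors.
17 does not divide 96, so no element of (Z/194Z)^× has order 17.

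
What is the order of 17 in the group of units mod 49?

By Lagrange's theorem, ord_49(17) divides φ(49) = φ(7^2) = 7·(7−1) = 42 = 2 · 3 · 7.
Divisors of 42: 1, 2, 3, 6, 7, 14, 21, 42.
Evaluate successive powers at the divisors of 42:
17^1 ≡ 17
17^2 ≡ 44
17^3 ≡ 13
17^6 ≡ 22
17^7 ≡ 31
17^14 ≡ 30
17^21 ≡ 48
17^42 ≡ 1
So ord_49(17) = 42.

42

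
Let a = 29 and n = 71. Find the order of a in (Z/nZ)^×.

By Lagrange's theorem, ord_71(29) divides φ(71) = 71 − 1 = 70 = 2 · 5 · 7.
Divisors of 70: 1, 2, 5, 7, 10, 14, 35, 70.
Evaluate successive powers at the divisors of 70:
29^1 ≡ 29
29^2 ≡ 60
29^5 ≡ 30
29^7 ≡ 25
29^10 ≡ 48
29^14 ≡ 57
29^35 ≡ 1
The smallest such exponent is 35, so the order of 29 is 35.

35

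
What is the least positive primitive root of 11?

φ(11) = 11 − 1 = 10 = 2 · 5.
g is a primitive root iff g^(10/q) ≢ 1 (mod 11) for each prime q ∈ {2, 5}.
g = 2: 2^5 ≡ 10; 2^2 ≡ 4 — none is 1, so 2 is a primitive root.
Hence the least primitive root of 11 is 2.

2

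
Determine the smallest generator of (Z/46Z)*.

5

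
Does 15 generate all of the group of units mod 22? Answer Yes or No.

No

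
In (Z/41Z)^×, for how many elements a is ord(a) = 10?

4

φ(41) = 41 − 1 = 40 = 2^3 · 5.
(Z/41Z)^× is cyclic (|G| = 40); a cyclic group of order m has exactly φ(d) elements of each order d | m, and none otherwise.
10 = 2 · 5 divides 40, and φ(10) = 4.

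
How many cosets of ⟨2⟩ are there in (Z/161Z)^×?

ord(2) | φ(161) = φ(7·23) = (7−1)·(23−1) = 6·22 = 132 = 2^2 · 3 · 11.
Divisors of 132: 1, 2, 3, 4, 6, 11, 12, 22, 33, 44, 66, 132.
Check 2^d mod 161 for each divisor in increasing order:
2^1 ≡ 2 (mod 161)
2^2 ≡ 4 (mod 161)
2^3 ≡ 8 (mod 161)
2^4 ≡ 16 (mod 161)
2^6 ≡ 64 (mod 161)
2^11 ≡ 116 (mod 161)
2^12 ≡ 71 (mod 161)
2^22 ≡ 93 (mod 161)
2^33 ≡ 1 (mod 161) ✓
The order of 2 is 33, so the subgroup it generates has 33 elements.
Index = |(Z/161Z)^×| / |⟨2⟩| = 132 / 33 = 4.

4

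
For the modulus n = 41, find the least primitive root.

φ(41) = 41 − 1 = 40 = 2^3 · 5.
Test candidates g = 2, 3, … against the prime factors q ∈ {2, 5} of φ(41): g is a generator iff g^(40/q) ≢ 1 for every such q.
g = 2: 2^20 ≡ 1 — hits 1, so not a primitive root.
g = 3: 3^20 ≡ 40; 3^8 ≡ 1 — hits 1, so not a primitive root.
g = 4: 4^20 ≡ 1 — hits 1, so not a primitive root.
g = 5: 5^20 ≡ 1 — hits 1, so not a primitive root.
g = 6: 6^20 ≡ 40; 6^8 ≡ 10 — none is 1, so 6 is a primitive root.
So 6 is the smallest generator of (Z/41Z)^×.

6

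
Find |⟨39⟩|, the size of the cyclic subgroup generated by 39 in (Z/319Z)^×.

By Lagrange's theorem, ord_319(39) divides φ(319) = φ(11·29) = (11−1)·(29−1) = 10·28 = 280 = 2^3 · 5 · 7.
Divisors of 280: 1, 2, 4, 5, 7, 8, 10, 14, 20, 28, 35, 40, 56, 70, 140, 280.
Check 39^d mod 319 for each divisor in increasing order:
39^1 ≡ 39
39^2 ≡ 245
39^4 ≡ 53
39^5 ≡ 153
39^7 ≡ 162
39^8 ≡ 257
39^10 ≡ 122
39^14 ≡ 86
39^20 ≡ 210
39^28 ≡ 59
39^35 ≡ 307
39^40 ≡ 78
39^56 ≡ 291
39^70 ≡ 144
39^140 ≡ 1
Therefore the multiplicative order of 39 modulo 319 is 140.

140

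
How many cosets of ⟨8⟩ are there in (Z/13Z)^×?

3

By Lagrange's theorem, ord_13(8) divides φ(13) = 13 − 1 = 12 = 2^2 · 3.
Divisors of 12: 1, 2, 3, 4, 6, 12.
Check 8^d mod 13 for each divisor in increasing order:
8^1 ≡ 8
8^2 ≡ 12
8^3 ≡ 5
8^4 ≡ 1
Thus |⟨8⟩| = ord(8) = 4.
[(Z/13Z)^× : ⟨8⟩] = 12/4 = 3.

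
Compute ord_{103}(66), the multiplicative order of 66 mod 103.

Since 66 ∈ (Z/103Z)^×, its order divides φ(103) = 103 − 1 = 102 = 2 · 3 · 17.
Divisors of 102: 1, 2, 3, 6, 17, 34, 51, 102.
Compute 66^d (mod 103) for the divisors d until we hit 1:
66^1 ≡ 66 (mod 103)
66^2 ≡ 30 (mod 103)
66^3 ≡ 23 (mod 103)
66^6 ≡ 14 (mod 103)
66^17 ≡ 1 (mod 103) ✓
Therefore the multiplicative order of 66 modulo 103 is 17.

17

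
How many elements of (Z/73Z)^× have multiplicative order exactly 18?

6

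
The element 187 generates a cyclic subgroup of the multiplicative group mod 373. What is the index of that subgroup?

1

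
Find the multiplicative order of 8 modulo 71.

The order of 8 must divide φ(71) = 71 − 1 = 70 = 2 · 5 · 7.
Divisors of 70: 1, 2, 5, 7, 10, 14, 35, 70.
Evaluate successive powers at the divisors of 70:
8^1 ≡ 8
8^2 ≡ 64
8^5 ≡ 37
8^7 ≡ 25
8^10 ≡ 20
8^14 ≡ 57
8^35 ≡ 1
The smallest such exponent is 35, so the order of 8 is 35.

35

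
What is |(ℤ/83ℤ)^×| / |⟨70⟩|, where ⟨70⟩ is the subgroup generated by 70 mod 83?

2

ord(70) | φ(83) = 83 − 1 = 82 = 2 · 41.
Divisors of 82: 1, 2, 41, 82.
Evaluate successive powers at the divisors of 82:
70^1 ≡ 70 (mod 83)
70^2 ≡ 3 (mod 83)
70^41 ≡ 1 (mod 83) ✓
Thus |⟨70⟩| = ord(70) = 41.
[(Z/83Z)^× : ⟨70⟩] = 82/41 = 2.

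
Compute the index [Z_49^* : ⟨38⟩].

1

By Lagrange's theorem, ord_49(38) divides φ(49) = φ(7^2) = 7·(7−1) = 42 = 2 · 3 · 7.
Divisors of 42: 1, 2, 3, 6, 7, 14, 21, 42.
Evaluate successive powers at the divisors of 42:
38^1 ≡ 38
38^2 ≡ 23
38^3 ≡ 41
38^6 ≡ 15
38^7 ≡ 31
38^14 ≡ 30
38^21 ≡ 48
38^42 ≡ 1
The order of 38 is 42, so the subgroup it generates has 42 elements.
The index is φ(49) / ord(38) = 42 / 42 = 1.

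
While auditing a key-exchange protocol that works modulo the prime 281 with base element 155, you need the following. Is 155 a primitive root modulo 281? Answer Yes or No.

No

φ(281) = 281 − 1 = 280 = 2^3 · 5 · 7.
It suffices to check that the order of 155 is not a proper divisor of 280: compute 155^(280/q) for q ∈ {2, 5, 7}.
155^140 ≡ 1 (mod 281)  [q = 2: ≡ 1 ✗]
155^56 ≡ 153 (mod 281)  [q = 5: ≢ 1 ✓]
155^40 ≡ 109 (mod 281)  [q = 7: ≢ 1 ✓]
Since 155^140 ≡ 1, the order of 155 divides 140 < 280, so 155 is not a primitive root.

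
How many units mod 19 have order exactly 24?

0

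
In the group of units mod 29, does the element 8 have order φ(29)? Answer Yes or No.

Yes

φ(29) = 29 − 1 = 28 = 2^2 · 7.
An element g generates (Z/29Z)^× iff g^(28/q) ≢ 1 (mod 29) for each prime q ∈ {2, 7}.
8^14 ≡ 28 (mod 29)  [q = 2: ≢ 1 ✓]
8^4 ≡ 7 (mod 29)  [q = 7: ≢ 1 ✓]
Every test exponent gives a nontrivial residue, hence 8 generates the full group.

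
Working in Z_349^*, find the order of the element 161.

348

By Lagrange's theorem, ord_349(161) divides φ(349) = 349 − 1 = 348 = 2^2 · 3 · 29.
Divisors of 348: 1, 2, 3, 4, 6, 12, 29, 58, 87, 116, 174, 348.
Evaluate successive powers at the divisors of 348:
161^1 ≡ 161 (mod 349)
161^2 ≡ 95 (mod 349)
161^3 ≡ 288 (mod 349)
161^4 ≡ 300 (mod 349)
161^6 ≡ 231 (mod 349)
161^12 ≡ 313 (mod 349)
161^29 ≡ 160 (mod 349)
161^58 ≡ 123 (mod 349)
161^87 ≡ 136 (mod 349)
161^116 ≡ 122 (mod 349)
161^174 ≡ 348 (mod 349)
161^348 ≡ 1 (mod 349) ✓
Hence ord(161) = 348.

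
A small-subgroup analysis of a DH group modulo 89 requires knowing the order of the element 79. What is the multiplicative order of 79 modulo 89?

Since 79 ∈ (Z/89Z)^×, its order divides φ(89) = 89 − 1 = 88 = 2^3 · 11.
Divisors of 88: 1, 2, 4, 8, 11, 22, 44, 88.
Evaluate successive powers at the divisors of 88:
79^1 ≡ 79 (mod 89)
79^2 ≡ 11 (mod 89)
79^4 ≡ 32 (mod 89)
79^8 ≡ 45 (mod 89)
79^11 ≡ 34 (mod 89)
79^22 ≡ 88 (mod 89)
79^44 ≡ 1 (mod 89) ✓
The smallest such exponent is 44, so the order of 79 is 44.

44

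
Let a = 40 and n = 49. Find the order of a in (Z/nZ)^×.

By Lagrange's theorem, ord_49(40) divides φ(49) = φ(7^2) = 7·(7−1) = 42 = 2 · 3 · 7.
Divisors of 42: 1, 2, 3, 6, 7, 14, 21, 42.
Compute 40^d (mod 49) for the divisors d until we hit 1:
40^1 ≡ 40
40^2 ≡ 32
40^3 ≡ 6
40^6 ≡ 36
40^7 ≡ 19
40^14 ≡ 18
40^21 ≡ 48
40^42 ≡ 1
The smallest such exponent is 42, so the order of 40 is 42.

42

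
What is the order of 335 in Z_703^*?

36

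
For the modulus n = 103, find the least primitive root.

5

φ(103) = 103 − 1 = 102 = 2 · 3 · 17.
g is a primitive root iff g^(102/q) ≢ 1 (mod 103) for each prime q ∈ {2, 3, 17}.
g = 2: 2^51 ≡ 1 — hits 1, so not a primitive root.
g = 3: 3^51 ≡ 102; 3^34 ≡ 1 — hits 1, so not a primitive root.
g = 4: 4^51 ≡ 1 — hits 1, so not a primitive root.
g = 5: 5^51 ≡ 102; 5^34 ≡ 56; 5^6 ≡ 72 — none is 1, so 5 is a primitive root.
The smallest primitive root modulo 103 is 5.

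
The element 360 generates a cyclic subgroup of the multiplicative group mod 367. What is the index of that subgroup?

3

By Lagrange's theorem, ord_367(360) divides φ(367) = 367 − 1 = 366 = 2 · 3 · 61.
Divisors of 366: 1, 2, 3, 6, 61, 122, 183, 366.
Compute 360^d (mod 367) for the divisors d until we hit 1:
360^1 ≡ 360 (mod 367)
360^2 ≡ 49 (mod 367)
360^3 ≡ 24 (mod 367)
360^6 ≡ 209 (mod 367)
360^61 ≡ 366 (mod 367)
360^122 ≡ 1 (mod 367) ✓
Thus |⟨360⟩| = ord(360) = 122.
Index = |(Z/367Z)^×| / |⟨360⟩| = 366 / 122 = 3.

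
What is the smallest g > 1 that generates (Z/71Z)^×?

φ(71) = 71 − 1 = 70 = 2 · 5 · 7.
Test candidates g = 2, 3, … against the prime factors q ∈ {2, 5, 7} of φ(71): g is a generator iff g^(70/q) ≢ 1 for every such q.
g = 2: 2^35 ≡ 1 — hits 1, so not a primitive root.
g = 3: 3^35 ≡ 1 — hits 1, so not a primitive root.
g = 4: 4^35 ≡ 1 — hits 1, so not a primitive root.
g = 5: 5^35 ≡ 1 — hits 1, so not a primitive root.
g = 6: 6^35 ≡ 1 — hits 1, so not a primitive root.
g = 7: 7^35 ≡ 70; 7^14 ≡ 54; 7^10 ≡ 45 — none is 1, so 7 is a primitive root.
Hence the least primitive root of 71 is 7.

7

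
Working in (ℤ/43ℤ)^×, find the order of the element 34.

42

Since 34 ∈ (Z/43Z)^×, its order divides φ(43) = 43 − 1 = 42 = 2 · 3 · 7.
Divisors of 42: 1, 2, 3, 6, 7, 14, 21, 42.
Compute 34^d (mod 43) for the divisors d until we hit 1:
34^1 ≡ 34 (mod 43)
34^2 ≡ 38 (mod 43)
34^3 ≡ 2 (mod 43)
34^6 ≡ 4 (mod 43)
34^7 ≡ 7 (mod 43)
34^14 ≡ 6 (mod 43)
34^21 ≡ 42 (mod 43)
34^42 ≡ 1 (mod 43) ✓
So ord_43(34) = 42.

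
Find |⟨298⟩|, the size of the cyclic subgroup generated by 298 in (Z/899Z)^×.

420

The order of 298 must divide φ(899) = φ(29·31) = (29−1)·(31−1) = 28·30 = 840 = 2^3 · 3 · 5 · 7.
Divisors of 840: 1, 2, 3, 4, 5, 6, 7, 8, 10, 12, 14, 15, 20, 21, 24, 28, 30, 35, 40, 42, 56, 60, 70, 84, 105, 120, 140, 168, 210, 280, 420, 840.
Check 298^d mod 899 for each divisor in increasing order:
298^1 ≡ 298 (mod 899)
298^2 ≡ 702 (mod 899)
298^3 ≡ 628 (mod 899)
298^4 ≡ 152 (mod 899)
298^5 ≡ 346 (mod 899)
298^6 ≡ 622 (mod 899)
298^7 ≡ 162 (mod 899)
298^8 ≡ 629 (mod 899)
298^10 ≡ 149 (mod 899)
298^12 ≡ 314 (mod 899)
298^14 ≡ 173 (mod 899)
298^15 ≡ 311 (mod 899)
298^20 ≡ 625 (mod 899)
298^21 ≡ 157 (mod 899)
298^24 ≡ 605 (mod 899)
298^28 ≡ 262 (mod 899)
298^30 ≡ 528 (mod 899)
298^35 ≡ 191 (mod 899)
298^40 ≡ 459 (mod 899)
298^42 ≡ 376 (mod 899)
298^56 ≡ 320 (mod 899)
298^60 ≡ 94 (mod 899)
298^70 ≡ 521 (mod 899)
298^84 ≡ 233 (mod 899)
298^105 ≡ 621 (mod 899)
298^120 ≡ 745 (mod 899)
298^140 ≡ 842 (mod 899)
298^168 ≡ 349 (mod 899)
298^210 ≡ 869 (mod 899)
298^280 ≡ 552 (mod 899)
298^420 ≡ 1 (mod 899) ✓
Therefore the multiplicative order of 298 modulo 899 is 420.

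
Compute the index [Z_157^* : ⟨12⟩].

52

Since 12 ∈ (Z/157Z)^×, its order divides φ(157) = 157 − 1 = 156 = 2^2 · 3 · 13.
Divisors of 156: 1, 2, 3, 4, 6, 12, 13, 26, 39, 52, 78, 156.
Compute 12^d (mod 157) for the divisors d until we hit 1:
12^1 ≡ 12
12^2 ≡ 144
12^3 ≡ 1
The order of 12 is 3, so the subgroup it generates has 3 elements.
Index = |(Z/157Z)^×| / |⟨12⟩| = 156 / 3 = 52.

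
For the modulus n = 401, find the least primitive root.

3

φ(401) = 401 − 1 = 400 = 2^4 · 5^2.
Test candidates g = 2, 3, … against the prime factors q ∈ {2, 5} of φ(401): g is a generator iff g^(400/q) ≢ 1 for every such q.
g = 2: 2^200 ≡ 1 — hits 1, so not a primitive root.
g = 3: 3^200 ≡ 400; 3^80 ≡ 72 — none is 1, so 3 is a primitive root.
The smallest primitive root modulo 401 is 3.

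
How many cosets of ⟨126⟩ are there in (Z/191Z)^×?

1

The order of 126 must divide φ(191) = 191 − 1 = 190 = 2 · 5 · 19.
Divisors of 190: 1, 2, 5, 10, 19, 38, 95, 190.
Evaluate successive powers at the divisors of 190:
126^1 ≡ 126 (mod 191)
126^2 ≡ 23 (mod 191)
126^5 ≡ 186 (mod 191)
126^10 ≡ 25 (mod 191)
126^19 ≡ 152 (mod 191)
126^38 ≡ 184 (mod 191)
126^95 ≡ 190 (mod 191)
126^190 ≡ 1 (mod 191) ✓
Thus |⟨126⟩| = ord(126) = 190.
The index is φ(191) / ord(126) = 190 / 190 = 1.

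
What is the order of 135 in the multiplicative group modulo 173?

43

Since 135 ∈ (Z/173Z)^×, its order divides φ(173) = 173 − 1 = 172 = 2^2 · 43.
Divisors of 172: 1, 2, 4, 43, 86, 172.
Evaluate successive powers at the divisors of 172:
135^1 ≡ 135 (mod 173)
135^2 ≡ 60 (mod 173)
135^4 ≡ 140 (mod 173)
135^43 ≡ 1 (mod 173) ✓
Hence ord(135) = 43.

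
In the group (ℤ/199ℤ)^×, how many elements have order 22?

φ(199) = 199 − 1 = 198 = 2 · 3^2 · 11.
(Z/199Z)^× is cyclic (|G| = 198); a cyclic group of order m has exactly φ(d) elements of each order d | m, and none otherwise.
22 = 2 · 11 divides 198, and φ(22) = 10.

10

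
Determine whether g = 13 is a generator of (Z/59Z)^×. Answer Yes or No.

φ(59) = 59 − 1 = 58 = 2 · 29.
It suffices to check that the order of 13 is not a proper divisor of 58: compute 13^(58/q) for q ∈ {2, 29}.
13^29 ≡ 58 (mod 59)  [q = 2: ≢ 1 ✓]
13^2 ≡ 51 (mod 59)  [q = 29: ≢ 1 ✓]
All checks pass, so 13 has order 58 and is a primitive root modulo 59.

Yes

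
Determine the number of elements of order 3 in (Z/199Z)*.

2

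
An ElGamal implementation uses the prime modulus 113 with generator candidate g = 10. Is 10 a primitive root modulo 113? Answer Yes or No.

φ(113) = 113 − 1 = 112 = 2^4 · 7.
An element g generates (Z/113Z)^× iff g^(112/q) ≢ 1 (mod 113) for each prime q ∈ {2, 7}.
10^56 ≡ 112 (mod 113)  [q = 2: ≢ 1 ✓]
10^16 ≡ 106 (mod 113)  [q = 7: ≢ 1 ✓]
Every test exponent gives a nontrivial residue, hence 10 generates the full group.

Yes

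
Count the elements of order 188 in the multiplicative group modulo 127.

0

φ(127) = 127 − 1 = 126 = 2 · 3^2 · 7.
In a cyclic group of order 126, there are φ(d) elements of order d for each divisor d of 126, and zero for non-divisors.
188 does not divide 126, so no element of (Z/127Z)^× has order 188.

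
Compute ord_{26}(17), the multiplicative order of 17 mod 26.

6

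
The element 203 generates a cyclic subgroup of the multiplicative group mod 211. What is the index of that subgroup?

The order of 203 must divide φ(211) = 211 − 1 = 210 = 2 · 3 · 5 · 7.
Divisors of 210: 1, 2, 3, 5, 6, 7, 10, 14, 15, 21, 30, 35, 42, 70, 105, 210.
Test each divisor d:
203^1 ≡ 203 (mod 211)
203^2 ≡ 64 (mod 211)
203^3 ≡ 121 (mod 211)
203^5 ≡ 148 (mod 211)
203^6 ≡ 82 (mod 211)
203^7 ≡ 188 (mod 211)
203^10 ≡ 171 (mod 211)
203^14 ≡ 107 (mod 211)
203^15 ≡ 199 (mod 211)
203^21 ≡ 71 (mod 211)
203^30 ≡ 144 (mod 211)
203^35 ≡ 1 (mod 211) ✓
Thus |⟨203⟩| = ord(203) = 35.
The index is φ(211) / ord(203) = 210 / 35 = 6.

6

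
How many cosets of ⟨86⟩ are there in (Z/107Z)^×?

2

Since 86 ∈ (Z/107Z)^×, its order divides φ(107) = 107 − 1 = 106 = 2 · 53.
Divisors of 106: 1, 2, 53, 106.
Compute 86^d (mod 107) for the divisors d until we hit 1:
86^1 ≡ 86
86^2 ≡ 13
86^53 ≡ 1
So ord_107(86) = 53, hence |⟨86⟩| = 53.
[(Z/107Z)^× : ⟨86⟩] = 106/53 = 2.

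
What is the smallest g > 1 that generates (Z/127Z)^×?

3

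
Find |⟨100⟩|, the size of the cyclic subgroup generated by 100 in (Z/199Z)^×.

99

ord(100) | φ(199) = 199 − 1 = 198 = 2 · 3^2 · 11.
Divisors of 198: 1, 2, 3, 6, 9, 11, 18, 22, 33, 66, 99, 198.
Test each divisor d:
100^1 ≡ 100
100^2 ≡ 50
100^3 ≡ 25
100^6 ≡ 28
100^9 ≡ 103
100^11 ≡ 175
100^18 ≡ 62
100^22 ≡ 178
100^33 ≡ 106
100^66 ≡ 92
100^99 ≡ 1
The smallest such exponent is 99, so the order of 100 is 99.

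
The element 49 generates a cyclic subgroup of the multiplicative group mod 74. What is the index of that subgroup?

4

By Lagrange's theorem, ord_74(49) divides φ(74) = φ(2)·φ(37) = 1·36 = 36 = 2^2 · 3^2.
Divisors of 36: 1, 2, 3, 4, 6, 9, 12, 18, 36.
Compute 49^d (mod 74) for the divisors d until we hit 1:
49^1 ≡ 49 (mod 74)
49^2 ≡ 33 (mod 74)
49^3 ≡ 63 (mod 74)
49^4 ≡ 53 (mod 74)
49^6 ≡ 47 (mod 74)
49^9 ≡ 1 (mod 74) ✓
The order of 49 is 9, so the subgroup it generates has 9 elements.
[(Z/74Z)^× : ⟨49⟩] = 36/9 = 4.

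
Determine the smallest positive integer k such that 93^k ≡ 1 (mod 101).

100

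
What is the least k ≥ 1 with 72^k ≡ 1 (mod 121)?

Since 72 ∈ (Z/121Z)^×, its order divides φ(121) = φ(11^2) = 11·(11−1) = 110 = 2 · 5 · 11.
Divisors of 110: 1, 2, 5, 10, 11, 22, 55, 110.
Evaluate successive powers at the divisors of 110:
72^1 ≡ 72 (mod 121)
72^2 ≡ 102 (mod 121)
72^5 ≡ 98 (mod 121)
72^10 ≡ 45 (mod 121)
72^11 ≡ 94 (mod 121)
72^22 ≡ 3 (mod 121)
72^55 ≡ 120 (mod 121)
72^110 ≡ 1 (mod 121) ✓
Therefore the multiplicative order of 72 modulo 121 is 110.

110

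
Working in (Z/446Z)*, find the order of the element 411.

The order of 411 must divide φ(446) = φ(2)·φ(223) = 1·222 = 222 = 2 · 3 · 37.
Divisors of 222: 1, 2, 3, 6, 37, 74, 111, 222.
Check 411^d mod 446 for each divisor in increasing order:
411^1 ≡ 411
411^2 ≡ 333
411^3 ≡ 387
411^6 ≡ 359
411^37 ≡ 183
411^74 ≡ 39
411^111 ≡ 1
So ord_446(411) = 111.

111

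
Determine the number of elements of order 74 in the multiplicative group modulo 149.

φ(149) = 149 − 1 = 148 = 2^2 · 37.
In a cyclic group of order 148, there are φ(d) elements of order d for each divisor d of 148, and zero for non-divisors.
74 = 2 · 37 divides 148, and φ(74) = 36.

36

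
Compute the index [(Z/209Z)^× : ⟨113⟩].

By Lagrange's theorem, ord_209(113) divides φ(209) = φ(11·19) = (11−1)·(19−1) = 10·18 = 180 = 2^2 · 3^2 · 5.
Divisors of 180: 1, 2, 3, 4, 5, 6, 9, 10, 12, 15, 18, 20, 30, 36, 45, 60, 90, 180.
Test each divisor d:
113^1 ≡ 113
113^2 ≡ 20
113^3 ≡ 170
113^4 ≡ 191
113^5 ≡ 56
113^6 ≡ 58
113^9 ≡ 37
113^10 ≡ 1
So ord_209(113) = 10, hence |⟨113⟩| = 10.
The index is φ(209) / ord(113) = 180 / 10 = 18.

18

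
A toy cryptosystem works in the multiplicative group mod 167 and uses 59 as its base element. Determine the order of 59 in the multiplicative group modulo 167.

166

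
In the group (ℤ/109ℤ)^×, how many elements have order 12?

φ(109) = 109 − 1 = 108 = 2^2 · 3^3.
In a cyclic group of order 108, there are φ(d) elements of order d for each divisor d of 108, and zero for non-divisors.
12 = 2^2 · 3 divides 108, and φ(12) = 4.

4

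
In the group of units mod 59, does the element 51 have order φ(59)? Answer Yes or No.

No

φ(59) = 59 − 1 = 58 = 2 · 29.
An element g generates (Z/59Z)^× iff g^(58/q) ≢ 1 (mod 59) for each prime q ∈ {2, 29}.
51^29 ≡ 1 (mod 59)  [q = 2: ≡ 1 ✗]
51^2 ≡ 5 (mod 59)  [q = 29: ≢ 1 ✓]
51^29 ≡ 1 shows ord(51) | 29, strictly less than φ(59); not a primitive root.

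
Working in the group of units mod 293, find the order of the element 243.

292

ord(243) | φ(293) = 293 − 1 = 292 = 2^2 · 73.
Divisors of 292: 1, 2, 4, 73, 146, 292.
Evaluate successive powers at the divisors of 292:
243^1 ≡ 243 (mod 293)
243^2 ≡ 156 (mod 293)
243^4 ≡ 17 (mod 293)
243^73 ≡ 138 (mod 293)
243^146 ≡ 292 (mod 293)
243^292 ≡ 1 (mod 293) ✓
So ord_293(243) = 292.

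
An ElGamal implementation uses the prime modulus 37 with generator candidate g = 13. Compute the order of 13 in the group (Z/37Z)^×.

36

Since 13 ∈ (Z/37Z)^×, its order divides φ(37) = 37 − 1 = 36 = 2^2 · 3^2.
Divisors of 36: 1, 2, 3, 4, 6, 9, 12, 18, 36.
Evaluate successive powers at the divisors of 36:
13^1 ≡ 13
13^2 ≡ 21
13^3 ≡ 14
13^4 ≡ 34
13^6 ≡ 11
13^9 ≡ 6
13^12 ≡ 10
13^18 ≡ 36
13^36 ≡ 1
Hence ord(13) = 36.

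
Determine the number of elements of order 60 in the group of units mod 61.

16

φ(61) = 61 − 1 = 60 = 2^2 · 3 · 5.
Since (Z/61Z)^× is cyclic of order 60, the number of elements of order d is φ(d) when d | 60 and 0 otherwise.
60 = 2^2 · 3 · 5 divides 60, and φ(60) = 16.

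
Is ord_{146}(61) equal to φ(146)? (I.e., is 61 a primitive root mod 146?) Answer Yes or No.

φ(146) = φ(2)·φ(73) = 1·72 = 72 = 2^3 · 3^2.
An element g generates (Z/146Z)^× iff g^(72/q) ≢ 1 (mod 146) for each prime q ∈ {2, 3}.
61^36 ≡ 1 (mod 146)  [q = 2: ≡ 1 ✗]
61^24 ≡ 81 (mod 146)  [q = 3: ≢ 1 ✓]
Since 61^36 ≡ 1, the order of 61 divides 36 < 72, so 61 is not a primitive root.

No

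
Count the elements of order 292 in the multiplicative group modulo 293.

φ(293) = 293 − 1 = 292 = 2^2 · 73.
In a cyclic group of order 292, there are φ(d) elements of order d for each divisor d of 292, and zero for non-divisors.
292 = 2^2 · 73 divides 292, and φ(292) = 144.

144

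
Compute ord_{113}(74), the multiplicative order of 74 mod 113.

The order of 74 must divide φ(113) = 113 − 1 = 112 = 2^4 · 7.
Divisors of 112: 1, 2, 4, 7, 8, 14, 16, 28, 56, 112.
Evaluate successive powers at the divisors of 112:
74^1 ≡ 74
74^2 ≡ 52
74^4 ≡ 105
74^7 ≡ 65
74^8 ≡ 64
74^14 ≡ 44
74^16 ≡ 28
74^28 ≡ 15
74^56 ≡ 112
74^112 ≡ 1
Therefore the multiplicative order of 74 modulo 113 is 112.

112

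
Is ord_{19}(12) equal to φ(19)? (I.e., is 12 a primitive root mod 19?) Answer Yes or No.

No

φ(19) = 19 − 1 = 18 = 2 · 3^2.
An element g generates (Z/19Z)^× iff g^(18/q) ≢ 1 (mod 19) for each prime q ∈ {2, 3}.
12^9 ≡ 18 (mod 19)  [q = 2: ≢ 1 ✓]
12^6 ≡ 1 (mod 19)  [q = 3: ≡ 1 ✗]
Since 12^6 ≡ 1, the order of 12 divides 6 < 18, so 12 is not a primitive root.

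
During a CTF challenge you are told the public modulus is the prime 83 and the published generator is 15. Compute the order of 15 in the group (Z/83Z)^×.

82

ord(15) | φ(83) = 83 − 1 = 82 = 2 · 41.
Divisors of 82: 1, 2, 41, 82.
Evaluate successive powers at the divisors of 82:
15^1 ≡ 15
15^2 ≡ 59
15^41 ≡ 82
15^82 ≡ 1
The smallest such exponent is 82, so the order of 15 is 82.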